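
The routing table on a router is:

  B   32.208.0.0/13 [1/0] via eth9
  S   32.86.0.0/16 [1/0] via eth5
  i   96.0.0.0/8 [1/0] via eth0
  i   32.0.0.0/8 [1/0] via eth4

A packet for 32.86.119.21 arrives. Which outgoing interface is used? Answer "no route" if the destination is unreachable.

eth5

Routes whose prefix contains 32.86.119.21:
  32.0.0.0/8 (32.0.0.0 - 32.255.255.255) -> eth4
  32.86.0.0/16 (32.86.0.0 - 32.86.255.255) -> eth5
Longest matching prefix is /16 -> interface eth5.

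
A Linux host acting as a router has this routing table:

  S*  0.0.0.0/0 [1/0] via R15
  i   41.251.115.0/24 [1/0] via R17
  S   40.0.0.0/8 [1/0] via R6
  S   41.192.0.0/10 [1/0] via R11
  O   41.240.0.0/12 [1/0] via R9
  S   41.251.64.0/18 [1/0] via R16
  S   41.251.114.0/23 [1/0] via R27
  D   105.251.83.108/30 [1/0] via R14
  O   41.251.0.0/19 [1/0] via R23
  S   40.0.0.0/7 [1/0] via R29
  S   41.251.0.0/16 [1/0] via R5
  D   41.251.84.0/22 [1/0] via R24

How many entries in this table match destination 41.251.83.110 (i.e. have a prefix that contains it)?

Prefixes containing 41.251.83.110:
  0.0.0.0/0 (default, matches everything)
  40.0.0.0/7 (40.0.0.0 - 41.255.255.255)
  41.192.0.0/10 (41.192.0.0 - 41.255.255.255)
  41.240.0.0/12 (41.240.0.0 - 41.255.255.255)
  41.251.0.0/16 (41.251.0.0 - 41.251.255.255)
  41.251.64.0/18 (41.251.64.0 - 41.251.127.255)
Total matching entries: 6.

6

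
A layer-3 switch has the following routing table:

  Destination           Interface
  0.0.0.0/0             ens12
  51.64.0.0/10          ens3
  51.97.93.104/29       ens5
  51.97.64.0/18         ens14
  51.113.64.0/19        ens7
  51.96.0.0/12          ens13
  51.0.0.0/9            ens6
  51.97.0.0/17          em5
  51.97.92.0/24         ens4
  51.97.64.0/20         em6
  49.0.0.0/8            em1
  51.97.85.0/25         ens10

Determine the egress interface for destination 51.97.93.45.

ens14

Routes whose prefix contains 51.97.93.45:
  0.0.0.0/0 (default, matches everything) -> ens12
  51.0.0.0/9 (51.0.0.0 - 51.127.255.255) -> ens6
  51.64.0.0/10 (51.64.0.0 - 51.127.255.255) -> ens3
  51.96.0.0/12 (51.96.0.0 - 51.111.255.255) -> ens13
  51.97.0.0/17 (51.97.0.0 - 51.97.127.255) -> em5
  51.97.64.0/18 (51.97.64.0 - 51.97.127.255) -> ens14
More-specific entries that do NOT match:
  51.97.93.104/29 (51.97.93.104 - 51.97.93.111) does not contain 51.97.93.45
  51.97.85.0/25 (51.97.85.0 - 51.97.85.127) does not contain 51.97.93.45
  51.97.92.0/24 (51.97.92.0 - 51.97.92.255) does not contain 51.97.93.45
  51.97.64.0/20 (51.97.64.0 - 51.97.79.255) does not contain 51.97.93.45
  51.113.64.0/19 (51.113.64.0 - 51.113.95.255) does not contain 51.97.93.45
Longest matching prefix is /18 -> interface ens14.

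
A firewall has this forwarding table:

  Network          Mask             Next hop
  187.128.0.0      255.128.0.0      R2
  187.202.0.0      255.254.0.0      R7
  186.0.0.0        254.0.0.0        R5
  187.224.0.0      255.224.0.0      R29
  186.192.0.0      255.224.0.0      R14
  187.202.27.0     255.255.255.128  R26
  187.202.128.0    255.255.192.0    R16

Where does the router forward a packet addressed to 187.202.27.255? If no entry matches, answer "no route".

Routes whose prefix contains 187.202.27.255:
  186.0.0.0/7 (186.0.0.0 - 187.255.255.255) -> R5
  187.128.0.0/9 (187.128.0.0 - 187.255.255.255) -> R2
  187.202.0.0/15 (187.202.0.0 - 187.203.255.255) -> R7
More-specific entries that do NOT match:
  187.202.27.0/25 (187.202.27.0 - 187.202.27.127) does not contain 187.202.27.255
  187.202.128.0/18 (187.202.128.0 - 187.202.191.255) does not contain 187.202.27.255
Longest matching prefix is /15 -> next hop R7.

R7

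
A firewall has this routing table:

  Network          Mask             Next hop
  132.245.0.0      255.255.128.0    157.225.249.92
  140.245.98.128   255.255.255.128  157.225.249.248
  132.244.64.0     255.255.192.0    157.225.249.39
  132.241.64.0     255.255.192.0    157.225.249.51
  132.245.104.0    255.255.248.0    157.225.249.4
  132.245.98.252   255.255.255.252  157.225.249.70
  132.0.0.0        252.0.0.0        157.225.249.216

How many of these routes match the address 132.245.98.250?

2

Prefixes containing 132.245.98.250:
  132.0.0.0/6 (132.0.0.0 - 135.255.255.255)
  132.245.0.0/17 (132.245.0.0 - 132.245.127.255)
Total matching entries: 2.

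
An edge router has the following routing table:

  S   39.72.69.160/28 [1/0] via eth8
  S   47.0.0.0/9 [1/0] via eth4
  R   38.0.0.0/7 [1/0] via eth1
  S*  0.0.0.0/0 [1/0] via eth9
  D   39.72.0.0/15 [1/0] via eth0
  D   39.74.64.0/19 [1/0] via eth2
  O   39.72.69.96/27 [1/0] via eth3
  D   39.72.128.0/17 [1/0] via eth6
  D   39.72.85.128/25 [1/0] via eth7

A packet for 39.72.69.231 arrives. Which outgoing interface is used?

eth0

Routes whose prefix contains 39.72.69.231:
  0.0.0.0/0 (default, matches everything) -> eth9
  38.0.0.0/7 (38.0.0.0 - 39.255.255.255) -> eth1
  39.72.0.0/15 (39.72.0.0 - 39.73.255.255) -> eth0
More-specific entries that do NOT match:
  39.72.69.160/28 (39.72.69.160 - 39.72.69.175) does not contain 39.72.69.231
  39.72.69.96/27 (39.72.69.96 - 39.72.69.127) does not contain 39.72.69.231
  39.72.85.128/25 (39.72.85.128 - 39.72.85.255) does not contain 39.72.69.231
  39.74.64.0/19 (39.74.64.0 - 39.74.95.255) does not contain 39.72.69.231
  39.72.128.0/17 (39.72.128.0 - 39.72.255.255) does not contain 39.72.69.231
Longest matching prefix is /15 -> interface eth0.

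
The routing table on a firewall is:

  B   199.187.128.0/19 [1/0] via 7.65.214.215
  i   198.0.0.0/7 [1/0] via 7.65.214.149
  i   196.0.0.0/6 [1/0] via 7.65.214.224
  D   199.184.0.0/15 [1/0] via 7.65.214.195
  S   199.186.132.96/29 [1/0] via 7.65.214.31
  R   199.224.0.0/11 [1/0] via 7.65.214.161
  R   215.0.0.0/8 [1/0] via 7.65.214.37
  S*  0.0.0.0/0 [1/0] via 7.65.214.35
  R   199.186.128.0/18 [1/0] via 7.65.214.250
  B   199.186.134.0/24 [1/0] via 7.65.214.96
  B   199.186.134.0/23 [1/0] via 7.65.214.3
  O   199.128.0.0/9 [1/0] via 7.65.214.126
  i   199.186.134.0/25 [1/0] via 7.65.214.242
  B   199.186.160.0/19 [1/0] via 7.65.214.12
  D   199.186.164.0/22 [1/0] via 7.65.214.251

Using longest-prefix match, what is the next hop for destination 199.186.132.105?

7.65.214.250

Routes whose prefix contains 199.186.132.105:
  0.0.0.0/0 (default, matches everything) -> 7.65.214.35
  196.0.0.0/6 (196.0.0.0 - 199.255.255.255) -> 7.65.214.224
  198.0.0.0/7 (198.0.0.0 - 199.255.255.255) -> 7.65.214.149
  199.128.0.0/9 (199.128.0.0 - 199.255.255.255) -> 7.65.214.126
  199.186.128.0/18 (199.186.128.0 - 199.186.191.255) -> 7.65.214.250
More-specific entries that do NOT match:
  199.186.132.96/29 (199.186.132.96 - 199.186.132.103) does not contain 199.186.132.105
  199.186.134.0/25 (199.186.134.0 - 199.186.134.127) does not contain 199.186.132.105
  199.186.134.0/24 (199.186.134.0 - 199.186.134.255) does not contain 199.186.132.105
  199.186.134.0/23 (199.186.134.0 - 199.186.135.255) does not contain 199.186.132.105
  199.186.164.0/22 (199.186.164.0 - 199.186.167.255) does not contain 199.186.132.105
  199.187.128.0/19 (199.187.128.0 - 199.187.159.255) does not contain 199.186.132.105
  199.186.160.0/19 (199.186.160.0 - 199.186.191.255) does not contain 199.186.132.105
Longest matching prefix is /18 -> next hop 7.65.214.250.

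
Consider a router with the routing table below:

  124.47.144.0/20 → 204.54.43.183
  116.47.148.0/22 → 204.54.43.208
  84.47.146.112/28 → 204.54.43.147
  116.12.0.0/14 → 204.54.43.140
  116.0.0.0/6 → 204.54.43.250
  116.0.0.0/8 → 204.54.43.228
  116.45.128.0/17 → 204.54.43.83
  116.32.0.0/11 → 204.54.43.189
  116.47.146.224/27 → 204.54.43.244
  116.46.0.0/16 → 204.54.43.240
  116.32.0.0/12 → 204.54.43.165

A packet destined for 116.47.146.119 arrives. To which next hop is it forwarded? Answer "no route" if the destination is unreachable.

Routes whose prefix contains 116.47.146.119:
  116.0.0.0/6 (116.0.0.0 - 119.255.255.255) -> 204.54.43.250
  116.0.0.0/8 (116.0.0.0 - 116.255.255.255) -> 204.54.43.228
  116.32.0.0/11 (116.32.0.0 - 116.63.255.255) -> 204.54.43.189
  116.32.0.0/12 (116.32.0.0 - 116.47.255.255) -> 204.54.43.165
More-specific entries that do NOT match:
  84.47.146.112/28 (84.47.146.112 - 84.47.146.127) does not contain 116.47.146.119
  116.47.146.224/27 (116.47.146.224 - 116.47.146.255) does not contain 116.47.146.119
  116.47.148.0/22 (116.47.148.0 - 116.47.151.255) does not contain 116.47.146.119
  124.47.144.0/20 (124.47.144.0 - 124.47.159.255) does not contain 116.47.146.119
  116.45.128.0/17 (116.45.128.0 - 116.45.255.255) does not contain 116.47.146.119
  116.46.0.0/16 (116.46.0.0 - 116.46.255.255) does not contain 116.47.146.119
  116.12.0.0/14 (116.12.0.0 - 116.15.255.255) does not contain 116.47.146.119
Longest matching prefix is /12 -> next hop 204.54.43.165.

204.54.43.165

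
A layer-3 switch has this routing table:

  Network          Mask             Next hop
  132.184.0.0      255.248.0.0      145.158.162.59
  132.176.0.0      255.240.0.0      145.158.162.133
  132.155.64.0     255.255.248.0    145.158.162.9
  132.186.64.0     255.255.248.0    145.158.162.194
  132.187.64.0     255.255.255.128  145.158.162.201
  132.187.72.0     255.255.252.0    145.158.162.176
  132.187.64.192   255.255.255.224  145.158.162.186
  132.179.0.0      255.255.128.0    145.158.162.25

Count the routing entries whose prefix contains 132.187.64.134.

2

Prefixes containing 132.187.64.134:
  132.176.0.0/12 (132.176.0.0 - 132.191.255.255)
  132.184.0.0/13 (132.184.0.0 - 132.191.255.255)
Total matching entries: 2.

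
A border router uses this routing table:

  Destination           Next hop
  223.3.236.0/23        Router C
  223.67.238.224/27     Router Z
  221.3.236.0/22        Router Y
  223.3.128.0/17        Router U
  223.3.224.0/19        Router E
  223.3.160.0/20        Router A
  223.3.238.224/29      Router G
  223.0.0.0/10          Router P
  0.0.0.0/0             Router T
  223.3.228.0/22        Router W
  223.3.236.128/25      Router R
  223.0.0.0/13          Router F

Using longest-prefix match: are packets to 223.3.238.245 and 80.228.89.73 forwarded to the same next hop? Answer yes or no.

223.3.238.245: longest match 223.3.224.0/19 -> Router E
80.228.89.73: longest match 0.0.0.0/0 -> Router T

no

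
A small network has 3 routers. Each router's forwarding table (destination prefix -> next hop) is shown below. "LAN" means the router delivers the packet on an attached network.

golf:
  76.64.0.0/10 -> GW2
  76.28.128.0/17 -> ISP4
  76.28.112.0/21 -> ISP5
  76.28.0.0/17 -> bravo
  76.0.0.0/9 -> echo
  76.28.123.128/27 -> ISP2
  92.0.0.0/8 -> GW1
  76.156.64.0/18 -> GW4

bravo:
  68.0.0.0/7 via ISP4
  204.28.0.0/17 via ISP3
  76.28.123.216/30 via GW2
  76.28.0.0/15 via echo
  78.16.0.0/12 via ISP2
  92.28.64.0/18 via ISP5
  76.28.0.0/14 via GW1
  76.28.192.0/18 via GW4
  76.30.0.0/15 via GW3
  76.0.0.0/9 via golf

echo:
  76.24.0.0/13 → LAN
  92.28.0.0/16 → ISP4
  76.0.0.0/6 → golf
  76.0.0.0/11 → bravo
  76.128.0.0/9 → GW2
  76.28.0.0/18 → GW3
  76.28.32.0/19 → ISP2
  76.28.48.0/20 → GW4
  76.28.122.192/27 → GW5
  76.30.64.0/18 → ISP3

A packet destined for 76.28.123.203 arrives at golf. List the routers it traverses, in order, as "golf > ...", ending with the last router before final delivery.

golf > bravo > echo

At golf: longest match for 76.28.123.203 is 76.28.0.0/17 -> bravo
At bravo: longest match for 76.28.123.203 is 76.28.0.0/15 -> echo
At echo: longest match for 76.28.123.203 is 76.24.0.0/13 -> LAN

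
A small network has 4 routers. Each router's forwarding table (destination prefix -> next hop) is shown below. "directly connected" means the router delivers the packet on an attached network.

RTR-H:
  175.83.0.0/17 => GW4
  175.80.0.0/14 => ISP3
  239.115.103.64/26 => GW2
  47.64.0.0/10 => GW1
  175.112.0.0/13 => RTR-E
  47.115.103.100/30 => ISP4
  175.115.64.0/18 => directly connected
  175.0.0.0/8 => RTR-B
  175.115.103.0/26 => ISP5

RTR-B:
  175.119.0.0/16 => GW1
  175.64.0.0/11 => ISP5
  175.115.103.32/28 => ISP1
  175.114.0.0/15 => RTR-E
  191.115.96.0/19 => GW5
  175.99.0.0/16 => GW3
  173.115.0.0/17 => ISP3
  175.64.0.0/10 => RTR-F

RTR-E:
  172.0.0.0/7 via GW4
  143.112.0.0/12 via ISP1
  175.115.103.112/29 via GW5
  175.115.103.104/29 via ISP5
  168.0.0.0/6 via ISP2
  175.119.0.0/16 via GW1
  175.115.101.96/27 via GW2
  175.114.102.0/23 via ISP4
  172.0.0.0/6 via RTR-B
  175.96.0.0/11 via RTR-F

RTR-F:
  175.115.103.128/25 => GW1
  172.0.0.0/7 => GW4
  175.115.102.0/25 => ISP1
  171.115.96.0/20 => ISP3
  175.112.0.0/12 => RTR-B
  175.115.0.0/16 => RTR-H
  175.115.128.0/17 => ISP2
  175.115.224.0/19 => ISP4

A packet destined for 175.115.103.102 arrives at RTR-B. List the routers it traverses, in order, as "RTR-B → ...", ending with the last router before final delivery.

RTR-B → RTR-E → RTR-F → RTR-H

At RTR-B: longest match for 175.115.103.102 is 175.114.0.0/15 -> RTR-E
At RTR-E: longest match for 175.115.103.102 is 175.96.0.0/11 -> RTR-F
At RTR-F: longest match for 175.115.103.102 is 175.115.0.0/16 -> RTR-H
At RTR-H: longest match for 175.115.103.102 is 175.115.64.0/18 -> directly connected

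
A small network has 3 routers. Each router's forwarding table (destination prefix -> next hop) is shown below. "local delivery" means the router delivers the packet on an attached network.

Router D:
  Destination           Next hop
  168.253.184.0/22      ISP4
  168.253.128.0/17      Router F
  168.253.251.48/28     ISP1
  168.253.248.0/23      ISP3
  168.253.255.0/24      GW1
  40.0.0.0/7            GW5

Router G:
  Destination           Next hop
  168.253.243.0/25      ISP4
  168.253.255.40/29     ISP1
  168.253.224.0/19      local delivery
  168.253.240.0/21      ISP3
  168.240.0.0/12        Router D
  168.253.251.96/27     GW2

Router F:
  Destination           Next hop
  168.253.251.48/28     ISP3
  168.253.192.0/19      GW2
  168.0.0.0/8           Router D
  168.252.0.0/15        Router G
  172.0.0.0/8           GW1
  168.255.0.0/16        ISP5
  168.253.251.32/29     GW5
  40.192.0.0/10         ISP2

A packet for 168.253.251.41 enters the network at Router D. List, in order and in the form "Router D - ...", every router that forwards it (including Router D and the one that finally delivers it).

At Router D: longest match for 168.253.251.41 is 168.253.128.0/17 -> Router F
At Router F: longest match for 168.253.251.41 is 168.252.0.0/15 -> Router G
At Router G: longest match for 168.253.251.41 is 168.253.224.0/19 -> local delivery

Router D - Router F - Router G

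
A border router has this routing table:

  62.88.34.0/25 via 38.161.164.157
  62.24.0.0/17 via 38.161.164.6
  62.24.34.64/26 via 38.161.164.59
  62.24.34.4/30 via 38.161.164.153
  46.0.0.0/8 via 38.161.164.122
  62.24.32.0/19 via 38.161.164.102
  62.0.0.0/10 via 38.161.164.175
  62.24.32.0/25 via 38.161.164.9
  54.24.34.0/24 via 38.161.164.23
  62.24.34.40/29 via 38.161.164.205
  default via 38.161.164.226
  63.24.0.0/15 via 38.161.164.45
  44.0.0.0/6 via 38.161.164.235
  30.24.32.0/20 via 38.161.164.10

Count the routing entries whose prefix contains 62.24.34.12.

Prefixes containing 62.24.34.12:
  0.0.0.0/0 (default, matches everything)
  62.0.0.0/10 (62.0.0.0 - 62.63.255.255)
  62.24.0.0/17 (62.24.0.0 - 62.24.127.255)
  62.24.32.0/19 (62.24.32.0 - 62.24.63.255)
Total matching entries: 4.

4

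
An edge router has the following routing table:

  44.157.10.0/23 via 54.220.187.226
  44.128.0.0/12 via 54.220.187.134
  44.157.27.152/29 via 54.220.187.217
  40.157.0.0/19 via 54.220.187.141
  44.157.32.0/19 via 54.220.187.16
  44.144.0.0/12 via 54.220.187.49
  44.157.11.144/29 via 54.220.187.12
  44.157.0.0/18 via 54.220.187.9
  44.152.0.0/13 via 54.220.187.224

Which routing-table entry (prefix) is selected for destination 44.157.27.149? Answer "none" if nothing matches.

44.157.0.0/18

Entries matching 44.157.27.149:
  44.144.0.0/12 (44.144.0.0 - 44.159.255.255)
  44.152.0.0/13 (44.152.0.0 - 44.159.255.255)
  44.157.0.0/18 (44.157.0.0 - 44.157.63.255)
Most specific is 44.157.0.0/18.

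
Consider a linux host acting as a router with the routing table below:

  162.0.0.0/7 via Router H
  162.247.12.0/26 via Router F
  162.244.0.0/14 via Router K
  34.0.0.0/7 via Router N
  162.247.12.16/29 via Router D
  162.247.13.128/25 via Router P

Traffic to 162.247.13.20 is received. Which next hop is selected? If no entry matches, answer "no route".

Routes whose prefix contains 162.247.13.20:
  162.0.0.0/7 (162.0.0.0 - 163.255.255.255) -> Router H
  162.244.0.0/14 (162.244.0.0 - 162.247.255.255) -> Router K
More-specific entries that do NOT match:
  162.247.12.16/29 (162.247.12.16 - 162.247.12.23) does not contain 162.247.13.20
  162.247.12.0/26 (162.247.12.0 - 162.247.12.63) does not contain 162.247.13.20
  162.247.13.128/25 (162.247.13.128 - 162.247.13.255) does not contain 162.247.13.20
Longest matching prefix is /14 -> next hop Router K.

Router K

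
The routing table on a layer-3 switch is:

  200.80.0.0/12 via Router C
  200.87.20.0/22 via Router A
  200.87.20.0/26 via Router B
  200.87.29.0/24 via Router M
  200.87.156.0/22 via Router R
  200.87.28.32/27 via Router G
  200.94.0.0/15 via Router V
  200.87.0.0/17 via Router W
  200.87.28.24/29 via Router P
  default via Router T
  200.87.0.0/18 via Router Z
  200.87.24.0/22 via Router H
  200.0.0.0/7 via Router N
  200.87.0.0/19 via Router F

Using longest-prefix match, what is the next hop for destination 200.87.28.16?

Router F

Routes whose prefix contains 200.87.28.16:
  0.0.0.0/0 (default, matches everything) -> Router T
  200.0.0.0/7 (200.0.0.0 - 201.255.255.255) -> Router N
  200.80.0.0/12 (200.80.0.0 - 200.95.255.255) -> Router C
  200.87.0.0/17 (200.87.0.0 - 200.87.127.255) -> Router W
  200.87.0.0/18 (200.87.0.0 - 200.87.63.255) -> Router Z
  200.87.0.0/19 (200.87.0.0 - 200.87.31.255) -> Router F
More-specific entries that do NOT match:
  200.87.28.24/29 (200.87.28.24 - 200.87.28.31) does not contain 200.87.28.16
  200.87.28.32/27 (200.87.28.32 - 200.87.28.63) does not contain 200.87.28.16
  200.87.20.0/26 (200.87.20.0 - 200.87.20.63) does not contain 200.87.28.16
  200.87.29.0/24 (200.87.29.0 - 200.87.29.255) does not contain 200.87.28.16
  200.87.20.0/22 (200.87.20.0 - 200.87.23.255) does not contain 200.87.28.16
  200.87.156.0/22 (200.87.156.0 - 200.87.159.255) does not contain 200.87.28.16
  200.87.24.0/22 (200.87.24.0 - 200.87.27.255) does not contain 200.87.28.16
Longest matching prefix is /19 -> next hop Router F.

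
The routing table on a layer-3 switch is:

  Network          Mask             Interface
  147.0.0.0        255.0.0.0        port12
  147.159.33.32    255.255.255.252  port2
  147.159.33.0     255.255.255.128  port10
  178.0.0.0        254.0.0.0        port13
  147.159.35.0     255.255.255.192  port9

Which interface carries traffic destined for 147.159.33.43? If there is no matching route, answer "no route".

port10

Routes whose prefix contains 147.159.33.43:
  147.0.0.0/8 (147.0.0.0 - 147.255.255.255) -> port12
  147.159.33.0/25 (147.159.33.0 - 147.159.33.127) -> port10
More-specific entries that do NOT match:
  147.159.33.32/30 (147.159.33.32 - 147.159.33.35) does not contain 147.159.33.43
  147.159.35.0/26 (147.159.35.0 - 147.159.35.63) does not contain 147.159.33.43
Longest matching prefix is /25 -> interface port10.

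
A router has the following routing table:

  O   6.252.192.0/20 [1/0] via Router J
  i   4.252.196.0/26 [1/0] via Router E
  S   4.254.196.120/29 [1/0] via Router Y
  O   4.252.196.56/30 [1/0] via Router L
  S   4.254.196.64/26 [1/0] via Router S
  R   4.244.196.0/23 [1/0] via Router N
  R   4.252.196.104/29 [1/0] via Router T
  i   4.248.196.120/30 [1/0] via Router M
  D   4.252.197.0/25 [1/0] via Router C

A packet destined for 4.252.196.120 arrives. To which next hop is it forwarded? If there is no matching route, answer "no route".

No entry's prefix contains 4.252.196.120; there is no default route.

no route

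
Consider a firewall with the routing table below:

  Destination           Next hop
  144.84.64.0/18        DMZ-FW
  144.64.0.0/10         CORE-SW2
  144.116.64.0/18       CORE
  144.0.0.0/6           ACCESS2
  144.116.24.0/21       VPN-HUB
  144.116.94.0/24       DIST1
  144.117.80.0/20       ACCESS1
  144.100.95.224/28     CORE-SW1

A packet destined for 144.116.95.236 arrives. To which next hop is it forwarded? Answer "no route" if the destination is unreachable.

Routes whose prefix contains 144.116.95.236:
  144.0.0.0/6 (144.0.0.0 - 147.255.255.255) -> ACCESS2
  144.64.0.0/10 (144.64.0.0 - 144.127.255.255) -> CORE-SW2
  144.116.64.0/18 (144.116.64.0 - 144.116.127.255) -> CORE
More-specific entries that do NOT match:
  144.100.95.224/28 (144.100.95.224 - 144.100.95.239) does not contain 144.116.95.236
  144.116.94.0/24 (144.116.94.0 - 144.116.94.255) does not contain 144.116.95.236
  144.116.24.0/21 (144.116.24.0 - 144.116.31.255) does not contain 144.116.95.236
  144.117.80.0/20 (144.117.80.0 - 144.117.95.255) does not contain 144.116.95.236
Longest matching prefix is /18 -> next hop CORE.

CORE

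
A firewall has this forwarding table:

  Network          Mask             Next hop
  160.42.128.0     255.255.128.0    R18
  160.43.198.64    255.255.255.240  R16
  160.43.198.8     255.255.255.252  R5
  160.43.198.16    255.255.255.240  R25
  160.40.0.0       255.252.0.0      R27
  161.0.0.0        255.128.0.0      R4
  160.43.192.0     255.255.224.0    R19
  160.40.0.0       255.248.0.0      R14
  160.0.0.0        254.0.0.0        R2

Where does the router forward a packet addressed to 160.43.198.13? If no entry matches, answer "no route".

R19

Routes whose prefix contains 160.43.198.13:
  160.0.0.0/7 (160.0.0.0 - 161.255.255.255) -> R2
  160.40.0.0/13 (160.40.0.0 - 160.47.255.255) -> R14
  160.40.0.0/14 (160.40.0.0 - 160.43.255.255) -> R27
  160.43.192.0/19 (160.43.192.0 - 160.43.223.255) -> R19
More-specific entries that do NOT match:
  160.43.198.8/30 (160.43.198.8 - 160.43.198.11) does not contain 160.43.198.13
  160.43.198.64/28 (160.43.198.64 - 160.43.198.79) does not contain 160.43.198.13
  160.43.198.16/28 (160.43.198.16 - 160.43.198.31) does not contain 160.43.198.13
Longest matching prefix is /19 -> next hop R19.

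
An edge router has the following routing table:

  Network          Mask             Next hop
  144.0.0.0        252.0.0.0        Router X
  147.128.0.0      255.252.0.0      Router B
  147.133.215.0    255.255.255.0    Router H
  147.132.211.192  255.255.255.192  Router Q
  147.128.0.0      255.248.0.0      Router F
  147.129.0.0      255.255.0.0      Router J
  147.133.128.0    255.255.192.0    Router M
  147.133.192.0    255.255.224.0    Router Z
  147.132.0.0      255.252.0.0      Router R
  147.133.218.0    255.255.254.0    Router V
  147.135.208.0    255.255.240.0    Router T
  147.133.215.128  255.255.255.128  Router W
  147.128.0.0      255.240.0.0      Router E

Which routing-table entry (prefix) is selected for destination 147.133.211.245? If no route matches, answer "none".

147.133.192.0/19

Entries matching 147.133.211.245:
  144.0.0.0/6 (144.0.0.0 - 147.255.255.255)
  147.128.0.0/12 (147.128.0.0 - 147.143.255.255)
  147.128.0.0/13 (147.128.0.0 - 147.135.255.255)
  147.132.0.0/14 (147.132.0.0 - 147.135.255.255)
  147.133.192.0/19 (147.133.192.0 - 147.133.223.255)
Most specific is 147.133.192.0/19.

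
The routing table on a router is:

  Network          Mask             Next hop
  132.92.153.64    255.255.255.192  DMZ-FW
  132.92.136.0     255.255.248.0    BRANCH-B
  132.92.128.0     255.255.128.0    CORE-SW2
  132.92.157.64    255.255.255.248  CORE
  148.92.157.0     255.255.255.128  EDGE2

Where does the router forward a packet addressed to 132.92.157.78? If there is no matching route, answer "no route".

Routes whose prefix contains 132.92.157.78:
  132.92.128.0/17 (132.92.128.0 - 132.92.255.255) -> CORE-SW2
More-specific entries that do NOT match:
  132.92.157.64/29 (132.92.157.64 - 132.92.157.71) does not contain 132.92.157.78
  132.92.153.64/26 (132.92.153.64 - 132.92.153.127) does not contain 132.92.157.78
  148.92.157.0/25 (148.92.157.0 - 148.92.157.127) does not contain 132.92.157.78
  132.92.136.0/21 (132.92.136.0 - 132.92.143.255) does not contain 132.92.157.78
Longest matching prefix is /17 -> next hop CORE-SW2.

CORE-SW2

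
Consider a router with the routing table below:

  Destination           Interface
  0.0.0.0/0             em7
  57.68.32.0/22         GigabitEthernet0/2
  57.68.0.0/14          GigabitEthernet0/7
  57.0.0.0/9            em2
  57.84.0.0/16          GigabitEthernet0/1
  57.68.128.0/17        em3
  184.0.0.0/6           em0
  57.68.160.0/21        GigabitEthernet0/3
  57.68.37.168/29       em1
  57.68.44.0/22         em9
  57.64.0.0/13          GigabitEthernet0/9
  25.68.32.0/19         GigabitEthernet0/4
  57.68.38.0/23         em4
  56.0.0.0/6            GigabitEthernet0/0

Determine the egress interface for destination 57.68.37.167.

Routes whose prefix contains 57.68.37.167:
  0.0.0.0/0 (default, matches everything) -> em7
  56.0.0.0/6 (56.0.0.0 - 59.255.255.255) -> GigabitEthernet0/0
  57.0.0.0/9 (57.0.0.0 - 57.127.255.255) -> em2
  57.64.0.0/13 (57.64.0.0 - 57.71.255.255) -> GigabitEthernet0/9
  57.68.0.0/14 (57.68.0.0 - 57.71.255.255) -> GigabitEthernet0/7
More-specific entries that do NOT match:
  57.68.37.168/29 (57.68.37.168 - 57.68.37.175) does not contain 57.68.37.167
  57.68.38.0/23 (57.68.38.0 - 57.68.39.255) does not contain 57.68.37.167
  57.68.32.0/22 (57.68.32.0 - 57.68.35.255) does not contain 57.68.37.167
  57.68.44.0/22 (57.68.44.0 - 57.68.47.255) does not contain 57.68.37.167
  57.68.160.0/21 (57.68.160.0 - 57.68.167.255) does not contain 57.68.37.167
  25.68.32.0/19 (25.68.32.0 - 25.68.63.255) does not contain 57.68.37.167
  57.68.128.0/17 (57.68.128.0 - 57.68.255.255) does not contain 57.68.37.167
  57.84.0.0/16 (57.84.0.0 - 57.84.255.255) does not contain 57.68.37.167
Longest matching prefix is /14 -> interface GigabitEthernet0/7.

GigabitEthernet0/7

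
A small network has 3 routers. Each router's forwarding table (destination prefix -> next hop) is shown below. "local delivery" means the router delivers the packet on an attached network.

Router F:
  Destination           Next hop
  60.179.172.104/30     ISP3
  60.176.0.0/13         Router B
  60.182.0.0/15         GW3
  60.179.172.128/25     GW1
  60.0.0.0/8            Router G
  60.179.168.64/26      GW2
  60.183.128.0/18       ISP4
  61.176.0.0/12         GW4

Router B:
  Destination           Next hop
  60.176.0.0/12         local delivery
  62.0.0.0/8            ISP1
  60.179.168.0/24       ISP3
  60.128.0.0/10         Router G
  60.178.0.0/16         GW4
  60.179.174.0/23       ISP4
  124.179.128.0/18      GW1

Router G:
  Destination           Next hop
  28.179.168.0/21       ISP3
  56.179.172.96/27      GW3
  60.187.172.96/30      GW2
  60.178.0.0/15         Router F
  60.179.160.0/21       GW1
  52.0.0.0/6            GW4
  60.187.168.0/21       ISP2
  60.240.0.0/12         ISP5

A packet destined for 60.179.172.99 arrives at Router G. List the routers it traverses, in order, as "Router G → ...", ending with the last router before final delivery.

At Router G: longest match for 60.179.172.99 is 60.178.0.0/15 -> Router F
At Router F: longest match for 60.179.172.99 is 60.176.0.0/13 -> Router B
At Router B: longest match for 60.179.172.99 is 60.176.0.0/12 -> local delivery

Router G → Router F → Router B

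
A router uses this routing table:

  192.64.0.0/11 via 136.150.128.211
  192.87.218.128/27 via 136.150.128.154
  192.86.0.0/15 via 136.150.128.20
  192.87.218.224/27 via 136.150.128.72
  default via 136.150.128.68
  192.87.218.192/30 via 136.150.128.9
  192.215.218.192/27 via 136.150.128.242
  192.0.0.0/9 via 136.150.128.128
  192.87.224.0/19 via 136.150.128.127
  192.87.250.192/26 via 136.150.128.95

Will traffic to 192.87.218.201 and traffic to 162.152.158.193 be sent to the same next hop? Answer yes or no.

no

192.87.218.201: longest match 192.86.0.0/15 -> 136.150.128.20
162.152.158.193: longest match 0.0.0.0/0 -> 136.150.128.68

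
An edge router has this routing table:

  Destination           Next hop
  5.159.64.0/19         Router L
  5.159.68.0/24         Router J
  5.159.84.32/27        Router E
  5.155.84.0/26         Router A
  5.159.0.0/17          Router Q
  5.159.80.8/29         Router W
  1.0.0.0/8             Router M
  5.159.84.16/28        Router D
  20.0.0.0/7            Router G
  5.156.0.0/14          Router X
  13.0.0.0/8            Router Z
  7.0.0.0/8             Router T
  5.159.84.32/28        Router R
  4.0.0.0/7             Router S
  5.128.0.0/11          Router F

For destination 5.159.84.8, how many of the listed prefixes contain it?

Prefixes containing 5.159.84.8:
  4.0.0.0/7 (4.0.0.0 - 5.255.255.255)
  5.128.0.0/11 (5.128.0.0 - 5.159.255.255)
  5.156.0.0/14 (5.156.0.0 - 5.159.255.255)
  5.159.0.0/17 (5.159.0.0 - 5.159.127.255)
  5.159.64.0/19 (5.159.64.0 - 5.159.95.255)
Total matching entries: 5.

5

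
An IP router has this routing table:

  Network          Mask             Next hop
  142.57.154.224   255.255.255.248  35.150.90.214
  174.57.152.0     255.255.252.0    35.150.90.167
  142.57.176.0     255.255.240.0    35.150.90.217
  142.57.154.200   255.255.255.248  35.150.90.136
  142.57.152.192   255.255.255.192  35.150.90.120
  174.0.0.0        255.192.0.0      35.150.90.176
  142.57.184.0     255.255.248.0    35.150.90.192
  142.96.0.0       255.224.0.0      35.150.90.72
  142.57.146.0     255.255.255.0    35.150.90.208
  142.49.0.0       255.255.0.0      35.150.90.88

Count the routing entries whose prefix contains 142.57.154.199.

0

No listed prefix contains 142.57.154.199.
Total matching entries: 0.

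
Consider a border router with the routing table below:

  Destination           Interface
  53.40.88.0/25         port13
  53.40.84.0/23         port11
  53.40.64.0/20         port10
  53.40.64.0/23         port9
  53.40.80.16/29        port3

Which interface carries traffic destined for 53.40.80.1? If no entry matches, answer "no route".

No entry's prefix contains 53.40.80.1; there is no default route.

no route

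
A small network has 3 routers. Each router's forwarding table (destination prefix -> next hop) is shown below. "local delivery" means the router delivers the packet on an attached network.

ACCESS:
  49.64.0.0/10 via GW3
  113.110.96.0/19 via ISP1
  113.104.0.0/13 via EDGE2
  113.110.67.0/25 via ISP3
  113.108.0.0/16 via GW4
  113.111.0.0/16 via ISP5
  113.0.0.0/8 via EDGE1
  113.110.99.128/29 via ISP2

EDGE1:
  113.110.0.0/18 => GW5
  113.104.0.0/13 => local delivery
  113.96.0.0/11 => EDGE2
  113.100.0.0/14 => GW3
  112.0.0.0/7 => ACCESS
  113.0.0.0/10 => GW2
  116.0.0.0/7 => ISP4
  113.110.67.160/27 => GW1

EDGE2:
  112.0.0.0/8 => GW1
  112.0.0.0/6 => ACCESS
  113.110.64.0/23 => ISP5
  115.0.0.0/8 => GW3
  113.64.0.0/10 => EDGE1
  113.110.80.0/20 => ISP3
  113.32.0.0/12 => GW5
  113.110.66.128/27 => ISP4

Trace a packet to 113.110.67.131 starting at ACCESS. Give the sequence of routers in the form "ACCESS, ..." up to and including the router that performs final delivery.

At ACCESS: longest match for 113.110.67.131 is 113.104.0.0/13 -> EDGE2
At EDGE2: longest match for 113.110.67.131 is 113.64.0.0/10 -> EDGE1
At EDGE1: longest match for 113.110.67.131 is 113.104.0.0/13 -> local delivery

ACCESS, EDGE2, EDGE1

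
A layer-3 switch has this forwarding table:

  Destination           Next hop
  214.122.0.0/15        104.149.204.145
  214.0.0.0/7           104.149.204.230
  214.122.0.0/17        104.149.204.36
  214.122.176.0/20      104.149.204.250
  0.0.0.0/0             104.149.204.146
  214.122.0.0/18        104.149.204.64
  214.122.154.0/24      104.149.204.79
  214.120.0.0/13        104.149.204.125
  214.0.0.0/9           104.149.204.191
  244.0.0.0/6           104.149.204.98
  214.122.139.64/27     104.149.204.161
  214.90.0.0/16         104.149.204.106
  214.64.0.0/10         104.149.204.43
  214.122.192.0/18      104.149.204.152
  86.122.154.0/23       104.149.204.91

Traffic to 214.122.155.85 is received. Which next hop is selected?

Routes whose prefix contains 214.122.155.85:
  0.0.0.0/0 (default, matches everything) -> 104.149.204.146
  214.0.0.0/7 (214.0.0.0 - 215.255.255.255) -> 104.149.204.230
  214.0.0.0/9 (214.0.0.0 - 214.127.255.255) -> 104.149.204.191
  214.64.0.0/10 (214.64.0.0 - 214.127.255.255) -> 104.149.204.43
  214.120.0.0/13 (214.120.0.0 - 214.127.255.255) -> 104.149.204.125
  214.122.0.0/15 (214.122.0.0 - 214.123.255.255) -> 104.149.204.145
More-specific entries that do NOT match:
  214.122.139.64/27 (214.122.139.64 - 214.122.139.95) does not contain 214.122.155.85
  214.122.154.0/24 (214.122.154.0 - 214.122.154.255) does not contain 214.122.155.85
  86.122.154.0/23 (86.122.154.0 - 86.122.155.255) does not contain 214.122.155.85
  214.122.176.0/20 (214.122.176.0 - 214.122.191.255) does not contain 214.122.155.85
  214.122.0.0/18 (214.122.0.0 - 214.122.63.255) does not contain 214.122.155.85
  214.122.192.0/18 (214.122.192.0 - 214.122.255.255) does not contain 214.122.155.85
  214.122.0.0/17 (214.122.0.0 - 214.122.127.255) does not contain 214.122.155.85
  214.90.0.0/16 (214.90.0.0 - 214.90.255.255) does not contain 214.122.155.85
Longest matching prefix is /15 -> next hop 104.149.204.145.

104.149.204.145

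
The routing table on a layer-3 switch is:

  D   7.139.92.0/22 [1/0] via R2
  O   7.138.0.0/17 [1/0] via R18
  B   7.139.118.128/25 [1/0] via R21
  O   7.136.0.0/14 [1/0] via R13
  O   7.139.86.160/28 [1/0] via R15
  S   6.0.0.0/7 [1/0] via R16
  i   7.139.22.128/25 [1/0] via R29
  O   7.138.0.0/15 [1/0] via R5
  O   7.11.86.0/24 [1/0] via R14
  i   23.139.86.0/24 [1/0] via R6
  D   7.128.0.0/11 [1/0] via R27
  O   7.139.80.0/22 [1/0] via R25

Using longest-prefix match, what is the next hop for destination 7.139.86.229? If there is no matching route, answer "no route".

Routes whose prefix contains 7.139.86.229:
  6.0.0.0/7 (6.0.0.0 - 7.255.255.255) -> R16
  7.128.0.0/11 (7.128.0.0 - 7.159.255.255) -> R27
  7.136.0.0/14 (7.136.0.0 - 7.139.255.255) -> R13
  7.138.0.0/15 (7.138.0.0 - 7.139.255.255) -> R5
More-specific entries that do NOT match:
  7.139.86.160/28 (7.139.86.160 - 7.139.86.175) does not contain 7.139.86.229
  7.139.118.128/25 (7.139.118.128 - 7.139.118.255) does not contain 7.139.86.229
  7.139.22.128/25 (7.139.22.128 - 7.139.22.255) does not contain 7.139.86.229
  7.11.86.0/24 (7.11.86.0 - 7.11.86.255) does not contain 7.139.86.229
  23.139.86.0/24 (23.139.86.0 - 23.139.86.255) does not contain 7.139.86.229
  7.139.92.0/22 (7.139.92.0 - 7.139.95.255) does not contain 7.139.86.229
  7.139.80.0/22 (7.139.80.0 - 7.139.83.255) does not contain 7.139.86.229
  7.138.0.0/17 (7.138.0.0 - 7.138.127.255) does not contain 7.139.86.229
Longest matching prefix is /15 -> next hop R5.

R5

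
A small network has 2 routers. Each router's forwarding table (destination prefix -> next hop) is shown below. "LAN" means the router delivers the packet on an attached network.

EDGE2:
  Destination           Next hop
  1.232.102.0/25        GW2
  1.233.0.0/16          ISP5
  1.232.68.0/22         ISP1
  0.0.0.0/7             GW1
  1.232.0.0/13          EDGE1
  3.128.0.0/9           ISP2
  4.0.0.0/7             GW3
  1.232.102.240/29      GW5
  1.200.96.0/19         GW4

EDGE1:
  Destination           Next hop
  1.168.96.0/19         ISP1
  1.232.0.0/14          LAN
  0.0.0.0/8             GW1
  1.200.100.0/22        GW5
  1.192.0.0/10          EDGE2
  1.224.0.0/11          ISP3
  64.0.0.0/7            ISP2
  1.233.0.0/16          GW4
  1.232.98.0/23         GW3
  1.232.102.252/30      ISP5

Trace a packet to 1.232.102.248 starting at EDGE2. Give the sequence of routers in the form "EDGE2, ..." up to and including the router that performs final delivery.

EDGE2, EDGE1

At EDGE2: longest match for 1.232.102.248 is 1.232.0.0/13 -> EDGE1
At EDGE1: longest match for 1.232.102.248 is 1.232.0.0/14 -> LAN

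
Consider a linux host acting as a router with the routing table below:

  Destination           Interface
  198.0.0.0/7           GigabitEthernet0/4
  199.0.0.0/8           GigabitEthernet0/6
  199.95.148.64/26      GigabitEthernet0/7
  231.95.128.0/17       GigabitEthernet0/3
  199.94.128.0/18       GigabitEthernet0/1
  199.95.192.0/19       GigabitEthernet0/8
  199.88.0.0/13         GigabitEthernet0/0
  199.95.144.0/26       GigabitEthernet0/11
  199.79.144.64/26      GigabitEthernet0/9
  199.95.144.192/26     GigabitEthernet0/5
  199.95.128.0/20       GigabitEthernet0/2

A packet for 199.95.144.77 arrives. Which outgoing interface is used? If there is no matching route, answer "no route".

Routes whose prefix contains 199.95.144.77:
  198.0.0.0/7 (198.0.0.0 - 199.255.255.255) -> GigabitEthernet0/4
  199.0.0.0/8 (199.0.0.0 - 199.255.255.255) -> GigabitEthernet0/6
  199.88.0.0/13 (199.88.0.0 - 199.95.255.255) -> GigabitEthernet0/0
More-specific entries that do NOT match:
  199.95.148.64/26 (199.95.148.64 - 199.95.148.127) does not contain 199.95.144.77
  199.95.144.0/26 (199.95.144.0 - 199.95.144.63) does not contain 199.95.144.77
  199.79.144.64/26 (199.79.144.64 - 199.79.144.127) does not contain 199.95.144.77
  199.95.144.192/26 (199.95.144.192 - 199.95.144.255) does not contain 199.95.144.77
  199.95.128.0/20 (199.95.128.0 - 199.95.143.255) does not contain 199.95.144.77
  199.95.192.0/19 (199.95.192.0 - 199.95.223.255) does not contain 199.95.144.77
  199.94.128.0/18 (199.94.128.0 - 199.94.191.255) does not contain 199.95.144.77
  231.95.128.0/17 (231.95.128.0 - 231.95.255.255) does not contain 199.95.144.77
Longest matching prefix is /13 -> interface GigabitEthernet0/0.

GigabitEthernet0/0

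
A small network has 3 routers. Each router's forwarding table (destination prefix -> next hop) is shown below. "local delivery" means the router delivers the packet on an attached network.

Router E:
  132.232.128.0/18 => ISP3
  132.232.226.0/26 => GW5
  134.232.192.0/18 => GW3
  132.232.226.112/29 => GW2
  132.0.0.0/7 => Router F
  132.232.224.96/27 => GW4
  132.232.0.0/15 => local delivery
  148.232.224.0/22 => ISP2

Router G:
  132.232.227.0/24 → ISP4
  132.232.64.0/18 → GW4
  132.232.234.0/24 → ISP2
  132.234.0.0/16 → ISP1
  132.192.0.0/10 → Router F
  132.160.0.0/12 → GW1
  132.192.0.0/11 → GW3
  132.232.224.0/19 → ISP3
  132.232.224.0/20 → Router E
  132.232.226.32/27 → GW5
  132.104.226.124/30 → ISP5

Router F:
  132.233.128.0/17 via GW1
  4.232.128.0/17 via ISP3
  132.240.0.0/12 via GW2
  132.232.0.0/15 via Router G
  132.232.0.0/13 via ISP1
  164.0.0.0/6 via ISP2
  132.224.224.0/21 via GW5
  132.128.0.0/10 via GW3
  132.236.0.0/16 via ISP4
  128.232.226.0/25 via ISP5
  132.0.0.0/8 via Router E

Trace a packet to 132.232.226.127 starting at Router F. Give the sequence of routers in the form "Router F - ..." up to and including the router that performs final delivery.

Router F - Router G - Router E

At Router F: longest match for 132.232.226.127 is 132.232.0.0/15 -> Router G
At Router G: longest match for 132.232.226.127 is 132.232.224.0/20 -> Router E
At Router E: longest match for 132.232.226.127 is 132.232.0.0/15 -> local delivery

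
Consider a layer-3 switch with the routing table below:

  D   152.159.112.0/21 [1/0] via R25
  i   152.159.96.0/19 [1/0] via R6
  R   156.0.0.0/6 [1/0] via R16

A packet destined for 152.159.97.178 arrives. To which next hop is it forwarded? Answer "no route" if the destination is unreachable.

Routes whose prefix contains 152.159.97.178:
  152.159.96.0/19 (152.159.96.0 - 152.159.127.255) -> R6
More-specific entries that do NOT match:
  152.159.112.0/21 (152.159.112.0 - 152.159.119.255) does not contain 152.159.97.178
Longest matching prefix is /19 -> next hop R6.

R6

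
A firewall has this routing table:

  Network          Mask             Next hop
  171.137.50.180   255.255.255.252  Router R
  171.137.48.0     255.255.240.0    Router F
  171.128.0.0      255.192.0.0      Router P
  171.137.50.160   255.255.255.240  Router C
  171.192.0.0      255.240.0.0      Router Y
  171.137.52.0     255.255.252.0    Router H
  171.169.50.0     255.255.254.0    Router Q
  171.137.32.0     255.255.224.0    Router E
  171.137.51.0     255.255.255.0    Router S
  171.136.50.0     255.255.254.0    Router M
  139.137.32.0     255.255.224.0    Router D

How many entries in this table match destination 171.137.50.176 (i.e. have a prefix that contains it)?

3

Prefixes containing 171.137.50.176:
  171.128.0.0/10 (171.128.0.0 - 171.191.255.255)
  171.137.32.0/19 (171.137.32.0 - 171.137.63.255)
  171.137.48.0/20 (171.137.48.0 - 171.137.63.255)
Total matching entries: 3.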